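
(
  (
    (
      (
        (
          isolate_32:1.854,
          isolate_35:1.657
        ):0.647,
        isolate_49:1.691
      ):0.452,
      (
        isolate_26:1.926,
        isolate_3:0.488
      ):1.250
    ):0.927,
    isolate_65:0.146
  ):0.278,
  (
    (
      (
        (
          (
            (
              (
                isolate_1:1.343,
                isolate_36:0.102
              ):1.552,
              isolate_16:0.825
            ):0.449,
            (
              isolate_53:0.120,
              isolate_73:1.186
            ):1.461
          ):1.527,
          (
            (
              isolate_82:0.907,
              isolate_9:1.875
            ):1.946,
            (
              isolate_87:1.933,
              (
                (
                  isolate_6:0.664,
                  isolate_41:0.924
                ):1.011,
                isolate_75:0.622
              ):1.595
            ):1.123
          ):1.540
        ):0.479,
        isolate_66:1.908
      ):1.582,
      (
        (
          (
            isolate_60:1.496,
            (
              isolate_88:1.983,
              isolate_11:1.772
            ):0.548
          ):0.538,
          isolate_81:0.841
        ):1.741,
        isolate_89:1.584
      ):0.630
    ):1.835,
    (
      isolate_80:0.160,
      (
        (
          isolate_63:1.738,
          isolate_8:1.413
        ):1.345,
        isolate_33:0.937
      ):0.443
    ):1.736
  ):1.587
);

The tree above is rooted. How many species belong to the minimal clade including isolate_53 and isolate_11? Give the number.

17

The MRCA of isolate_53 and isolate_11 is the node subtending ((((((isolate_1,isolate_36),isolate_16),(isolate_53,isolate_73)),((isolate_82,isolate_9),(isolate_87,((isolate_6,isolate_41),isolate_75)))),isolate_66),(((isolate_60,(isolate_88,isolate_11)),isolate_81),isolate_89)).
That clade contains 17 terminal taxa: isolate_1, isolate_11, isolate_16, isolate_36, isolate_41, isolate_53, isolate_6, isolate_60, isolate_66, isolate_73, isolate_75, isolate_81, isolate_82, isolate_87, isolate_88, isolate_89, isolate_9.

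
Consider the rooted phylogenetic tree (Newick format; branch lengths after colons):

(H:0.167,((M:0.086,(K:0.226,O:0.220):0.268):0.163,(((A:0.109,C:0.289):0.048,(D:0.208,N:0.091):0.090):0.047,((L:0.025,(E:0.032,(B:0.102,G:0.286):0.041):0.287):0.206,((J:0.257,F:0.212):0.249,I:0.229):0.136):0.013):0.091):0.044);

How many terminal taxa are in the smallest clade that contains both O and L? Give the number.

The MRCA of O and L is the node subtending ((M,(K,O)),(((A,C),(D,N)),((L,(E,(B,G))),((J,F),I)))).
That clade contains 14 terminal taxa: A, B, C, D, E, F, G, I, J, K, L, M, N, O.

14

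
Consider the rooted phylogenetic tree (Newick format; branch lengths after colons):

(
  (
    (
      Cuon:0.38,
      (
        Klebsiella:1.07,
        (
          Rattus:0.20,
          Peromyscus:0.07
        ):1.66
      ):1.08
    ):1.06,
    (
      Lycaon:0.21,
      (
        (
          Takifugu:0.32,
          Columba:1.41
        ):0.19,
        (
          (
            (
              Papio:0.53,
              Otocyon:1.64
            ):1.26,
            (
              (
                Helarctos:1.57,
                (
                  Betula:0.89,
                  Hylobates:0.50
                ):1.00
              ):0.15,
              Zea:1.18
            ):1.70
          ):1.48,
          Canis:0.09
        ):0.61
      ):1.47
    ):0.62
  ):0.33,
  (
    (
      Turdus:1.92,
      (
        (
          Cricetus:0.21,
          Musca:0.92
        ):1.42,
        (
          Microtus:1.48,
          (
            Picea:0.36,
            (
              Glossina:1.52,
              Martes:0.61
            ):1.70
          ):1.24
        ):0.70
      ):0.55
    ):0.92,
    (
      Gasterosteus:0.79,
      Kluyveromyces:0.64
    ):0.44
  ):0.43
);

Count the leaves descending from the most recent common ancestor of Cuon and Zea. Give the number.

The MRCA of Cuon and Zea is the node subtending ((Cuon,(Klebsiella,(Rattus,Peromyscus))),(Lycaon,((Takifugu,Columba),(((Papio,Otocyon),((Helarctos,(Betula,Hylobates)),Zea)),Canis)))).
That clade contains 14 terminal taxa: Betula, Canis, Columba, Cuon, Helarctos, Hylobates, Klebsiella, Lycaon, Otocyon, Papio, Peromyscus, Rattus, Takifugu, Zea.

14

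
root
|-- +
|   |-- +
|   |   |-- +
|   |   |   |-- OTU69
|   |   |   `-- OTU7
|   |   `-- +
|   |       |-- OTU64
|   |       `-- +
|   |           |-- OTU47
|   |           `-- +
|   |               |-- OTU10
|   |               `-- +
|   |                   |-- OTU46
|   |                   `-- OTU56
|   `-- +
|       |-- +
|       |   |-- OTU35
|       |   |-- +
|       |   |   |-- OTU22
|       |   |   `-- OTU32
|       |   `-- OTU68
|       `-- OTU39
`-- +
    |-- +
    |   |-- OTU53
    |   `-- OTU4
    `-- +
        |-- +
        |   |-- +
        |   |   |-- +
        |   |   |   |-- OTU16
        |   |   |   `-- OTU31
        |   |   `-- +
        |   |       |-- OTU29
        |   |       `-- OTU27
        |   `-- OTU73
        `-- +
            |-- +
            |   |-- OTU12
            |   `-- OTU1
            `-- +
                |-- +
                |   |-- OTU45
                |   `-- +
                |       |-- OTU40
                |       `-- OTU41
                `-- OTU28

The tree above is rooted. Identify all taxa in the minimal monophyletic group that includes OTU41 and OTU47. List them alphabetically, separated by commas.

OTU1, OTU10, OTU12, OTU16, OTU22, OTU27, OTU28, OTU29, OTU31, OTU32, OTU35, OTU39, OTU4, OTU40, OTU41, OTU45, OTU46, OTU47, OTU53, OTU56, OTU64, OTU68, OTU69, OTU7, OTU73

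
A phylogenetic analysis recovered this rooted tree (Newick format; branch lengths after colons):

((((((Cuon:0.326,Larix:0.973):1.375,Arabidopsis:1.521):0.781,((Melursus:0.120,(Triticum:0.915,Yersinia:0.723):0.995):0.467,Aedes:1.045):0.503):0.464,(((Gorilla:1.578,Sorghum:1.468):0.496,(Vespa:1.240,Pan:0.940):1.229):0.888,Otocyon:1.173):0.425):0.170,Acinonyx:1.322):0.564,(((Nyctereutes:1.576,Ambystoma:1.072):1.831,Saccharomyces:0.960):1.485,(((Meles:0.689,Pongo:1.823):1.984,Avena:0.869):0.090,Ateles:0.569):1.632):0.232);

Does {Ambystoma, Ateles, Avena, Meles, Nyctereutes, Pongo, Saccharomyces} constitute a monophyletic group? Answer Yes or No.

The most recent common ancestor of these taxa subtends (((Nyctereutes,Ambystoma),Saccharomyces),(((Meles,Pongo),Avena),Ateles)).
That clade has exactly 7 tips — every listed taxon and nothing else — so the group is monophyletic.

Yes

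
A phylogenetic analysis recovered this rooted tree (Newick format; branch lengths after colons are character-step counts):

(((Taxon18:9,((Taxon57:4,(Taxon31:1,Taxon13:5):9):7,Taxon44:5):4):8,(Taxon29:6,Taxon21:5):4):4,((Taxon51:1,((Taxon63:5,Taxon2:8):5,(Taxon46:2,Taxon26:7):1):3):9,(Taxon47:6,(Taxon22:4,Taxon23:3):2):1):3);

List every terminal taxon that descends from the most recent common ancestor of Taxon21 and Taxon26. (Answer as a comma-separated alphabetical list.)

Taxon13, Taxon18, Taxon2, Taxon21, Taxon22, Taxon23, Taxon26, Taxon29, Taxon31, Taxon44, Taxon46, Taxon47, Taxon51, Taxon57, Taxon63

Tracing Taxon21: it sits inside (Taxon29,Taxon21).
Tracing Taxon26: it sits inside (Taxon46,Taxon26).
The smallest clade enclosing both is the whole tree (their MRCA is the root), so the answer is all 15 tips in alphabetical order.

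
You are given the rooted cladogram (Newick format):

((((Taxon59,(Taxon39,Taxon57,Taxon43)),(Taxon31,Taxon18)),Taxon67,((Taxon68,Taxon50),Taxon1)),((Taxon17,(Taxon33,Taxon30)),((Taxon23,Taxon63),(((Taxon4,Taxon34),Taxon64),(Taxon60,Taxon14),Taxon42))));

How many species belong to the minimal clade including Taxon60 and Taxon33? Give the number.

11

The MRCA of Taxon60 and Taxon33 is the node subtending ((Taxon17,(Taxon33,Taxon30)),((Taxon23,Taxon63),(((Taxon4,Taxon34),Taxon64),(Taxon60,Taxon14),Taxon42))).
That clade contains 11 terminal taxa: Taxon14, Taxon17, Taxon23, Taxon30, Taxon33, Taxon34, Taxon4, Taxon42, Taxon60, Taxon63, Taxon64.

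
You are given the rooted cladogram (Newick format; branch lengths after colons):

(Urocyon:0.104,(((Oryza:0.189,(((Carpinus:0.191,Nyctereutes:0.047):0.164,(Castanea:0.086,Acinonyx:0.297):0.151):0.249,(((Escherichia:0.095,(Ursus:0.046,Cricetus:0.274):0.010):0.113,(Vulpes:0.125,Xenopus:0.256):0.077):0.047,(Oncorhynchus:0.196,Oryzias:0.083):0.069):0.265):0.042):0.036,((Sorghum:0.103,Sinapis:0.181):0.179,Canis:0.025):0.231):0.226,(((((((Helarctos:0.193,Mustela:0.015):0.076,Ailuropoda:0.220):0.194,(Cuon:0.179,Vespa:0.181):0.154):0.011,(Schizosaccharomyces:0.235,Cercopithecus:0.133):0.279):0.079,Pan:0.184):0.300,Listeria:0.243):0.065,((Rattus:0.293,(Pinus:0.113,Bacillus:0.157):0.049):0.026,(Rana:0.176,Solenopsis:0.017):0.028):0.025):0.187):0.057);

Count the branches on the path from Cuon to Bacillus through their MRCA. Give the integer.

10

The MRCA of Cuon and Bacillus is the node subtending (((((((Helarctos,Mustela),Ailuropoda),(Cuon,Vespa)),(Schizosaccharomyces,Cercopithecus)),Pan),Listeria),((Rattus,(Pinus,Bacillus)),(Rana,Solenopsis))).
From Cuon up to that node: 6 branches. From Bacillus up to the same node: 4 branches. Total: 6 + 4 = 10.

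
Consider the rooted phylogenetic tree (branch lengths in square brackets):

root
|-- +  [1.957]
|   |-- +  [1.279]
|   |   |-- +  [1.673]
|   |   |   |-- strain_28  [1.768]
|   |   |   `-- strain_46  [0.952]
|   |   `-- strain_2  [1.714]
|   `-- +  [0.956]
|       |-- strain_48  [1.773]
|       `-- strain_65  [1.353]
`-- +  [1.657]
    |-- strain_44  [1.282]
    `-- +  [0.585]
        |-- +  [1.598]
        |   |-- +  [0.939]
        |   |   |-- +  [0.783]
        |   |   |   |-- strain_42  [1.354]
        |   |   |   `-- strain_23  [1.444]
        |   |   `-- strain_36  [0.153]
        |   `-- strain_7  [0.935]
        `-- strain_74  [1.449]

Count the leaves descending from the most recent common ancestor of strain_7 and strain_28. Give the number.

The MRCA of strain_7 and strain_28 is the root, so the clade is the entire tree.
That clade contains 11 terminal taxa: strain_2, strain_23, strain_28, strain_36, strain_42, strain_44, strain_46, strain_48, strain_65, strain_7, strain_74.

11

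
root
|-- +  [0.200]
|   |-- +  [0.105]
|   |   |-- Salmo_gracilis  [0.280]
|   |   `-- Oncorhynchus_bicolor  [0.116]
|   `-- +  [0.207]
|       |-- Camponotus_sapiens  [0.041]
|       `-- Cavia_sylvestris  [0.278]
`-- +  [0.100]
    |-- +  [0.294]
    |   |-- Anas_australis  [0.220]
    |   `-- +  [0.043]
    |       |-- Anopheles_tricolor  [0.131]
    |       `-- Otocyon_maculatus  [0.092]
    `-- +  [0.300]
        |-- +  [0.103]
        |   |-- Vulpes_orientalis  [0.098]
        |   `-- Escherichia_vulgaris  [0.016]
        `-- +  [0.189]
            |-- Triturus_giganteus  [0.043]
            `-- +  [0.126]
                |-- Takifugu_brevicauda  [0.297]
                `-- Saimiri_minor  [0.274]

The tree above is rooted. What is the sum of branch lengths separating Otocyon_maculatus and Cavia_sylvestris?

1.214

The path runs Otocyon_maculatus → … → MRCA → … → Cavia_sylvestris; the MRCA is the root of the tree.
Branch lengths along that path: 0.092 + 0.043 + 0.294 + 0.100 + 0.200 + 0.207 + 0.278 = 1.214.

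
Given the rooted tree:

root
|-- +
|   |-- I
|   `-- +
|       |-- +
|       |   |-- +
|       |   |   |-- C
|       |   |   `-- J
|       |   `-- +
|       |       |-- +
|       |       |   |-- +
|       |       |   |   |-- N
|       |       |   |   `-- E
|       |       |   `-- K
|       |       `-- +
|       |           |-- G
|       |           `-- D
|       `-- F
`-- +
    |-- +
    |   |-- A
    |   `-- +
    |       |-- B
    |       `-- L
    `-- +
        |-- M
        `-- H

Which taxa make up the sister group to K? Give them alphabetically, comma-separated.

K attaches to the tree at the node subtending ((N,E),K).
The other lineage descending from that same node — the sister group — is (N,E); its 2 tips in alphabetical order are the answer.

E, N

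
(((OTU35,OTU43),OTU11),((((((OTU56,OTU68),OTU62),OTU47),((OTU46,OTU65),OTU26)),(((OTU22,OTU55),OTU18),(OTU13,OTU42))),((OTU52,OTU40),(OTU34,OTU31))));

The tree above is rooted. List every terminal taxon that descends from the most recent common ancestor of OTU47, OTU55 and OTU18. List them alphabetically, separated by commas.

OTU13, OTU18, OTU22, OTU26, OTU42, OTU46, OTU47, OTU55, OTU56, OTU62, OTU65, OTU68

Tracing OTU47: it sits inside (((OTU56,OTU68),OTU62),OTU47).
Tracing OTU55: it sits inside (OTU22,OTU55).
Tracing OTU18: it sits inside ((OTU22,OTU55),OTU18).
The smallest clade enclosing all 3 is (((((OTU56,OTU68),OTU62),OTU47),((OTU46,OTU65),OTU26)),(((OTU22,OTU55),OTU18),(OTU13,OTU42))); the answer is its 12 terminal taxa in alphabetical order.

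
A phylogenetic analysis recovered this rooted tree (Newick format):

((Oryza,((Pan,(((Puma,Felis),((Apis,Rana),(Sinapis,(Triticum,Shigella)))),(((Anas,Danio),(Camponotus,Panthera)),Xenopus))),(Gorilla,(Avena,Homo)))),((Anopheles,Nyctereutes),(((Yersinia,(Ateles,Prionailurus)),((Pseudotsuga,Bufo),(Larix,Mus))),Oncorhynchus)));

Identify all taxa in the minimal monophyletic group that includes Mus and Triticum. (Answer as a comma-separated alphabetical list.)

Tracing Mus: it sits inside (Larix,Mus).
Tracing Triticum: it sits inside (Triticum,Shigella).
The smallest clade enclosing both is the whole tree (their MRCA is the root), so the answer is all 27 tips in alphabetical order.

Anas, Anopheles, Apis, Ateles, Avena, Bufo, Camponotus, Danio, Felis, Gorilla, Homo, Larix, Mus, Nyctereutes, Oncorhynchus, Oryza, Pan, Panthera, Prionailurus, Pseudotsuga, Puma, Rana, Shigella, Sinapis, Triticum, Xenopus, Yersinia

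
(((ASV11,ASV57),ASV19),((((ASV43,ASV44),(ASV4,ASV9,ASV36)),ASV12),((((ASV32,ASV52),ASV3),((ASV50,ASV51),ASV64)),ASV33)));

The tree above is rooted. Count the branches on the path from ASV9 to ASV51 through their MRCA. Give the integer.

The MRCA of ASV9 and ASV51 is the node subtending ((((ASV43,ASV44),(ASV4,ASV9,ASV36)),ASV12),((((ASV32,ASV52),ASV3),((ASV50,ASV51),ASV64)),ASV33)).
From ASV9 up to that node: 4 branches. From ASV51 up to the same node: 5 branches. Total: 4 + 5 = 9.

9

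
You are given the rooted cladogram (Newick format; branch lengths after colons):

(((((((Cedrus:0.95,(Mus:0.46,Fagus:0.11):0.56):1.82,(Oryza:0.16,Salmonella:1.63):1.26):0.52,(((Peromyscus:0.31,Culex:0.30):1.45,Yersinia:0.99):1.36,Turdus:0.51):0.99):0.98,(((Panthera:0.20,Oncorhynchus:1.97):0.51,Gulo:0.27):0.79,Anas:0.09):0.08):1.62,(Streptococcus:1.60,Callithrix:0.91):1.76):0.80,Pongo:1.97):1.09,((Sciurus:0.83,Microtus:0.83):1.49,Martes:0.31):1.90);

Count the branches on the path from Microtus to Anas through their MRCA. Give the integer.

The MRCA of Microtus and Anas is the root of the tree.
From Microtus up to that node: 3 branches. From Anas up to the same node: 5 branches. Total: 3 + 5 = 8.

8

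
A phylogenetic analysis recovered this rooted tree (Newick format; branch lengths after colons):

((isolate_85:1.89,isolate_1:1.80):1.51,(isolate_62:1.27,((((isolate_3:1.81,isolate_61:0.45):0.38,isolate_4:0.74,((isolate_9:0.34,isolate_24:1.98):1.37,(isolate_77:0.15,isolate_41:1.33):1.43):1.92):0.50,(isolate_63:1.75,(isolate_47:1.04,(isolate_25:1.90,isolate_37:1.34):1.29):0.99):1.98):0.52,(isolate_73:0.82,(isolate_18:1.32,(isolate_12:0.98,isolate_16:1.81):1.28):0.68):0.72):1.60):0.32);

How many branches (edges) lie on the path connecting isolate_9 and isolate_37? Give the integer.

8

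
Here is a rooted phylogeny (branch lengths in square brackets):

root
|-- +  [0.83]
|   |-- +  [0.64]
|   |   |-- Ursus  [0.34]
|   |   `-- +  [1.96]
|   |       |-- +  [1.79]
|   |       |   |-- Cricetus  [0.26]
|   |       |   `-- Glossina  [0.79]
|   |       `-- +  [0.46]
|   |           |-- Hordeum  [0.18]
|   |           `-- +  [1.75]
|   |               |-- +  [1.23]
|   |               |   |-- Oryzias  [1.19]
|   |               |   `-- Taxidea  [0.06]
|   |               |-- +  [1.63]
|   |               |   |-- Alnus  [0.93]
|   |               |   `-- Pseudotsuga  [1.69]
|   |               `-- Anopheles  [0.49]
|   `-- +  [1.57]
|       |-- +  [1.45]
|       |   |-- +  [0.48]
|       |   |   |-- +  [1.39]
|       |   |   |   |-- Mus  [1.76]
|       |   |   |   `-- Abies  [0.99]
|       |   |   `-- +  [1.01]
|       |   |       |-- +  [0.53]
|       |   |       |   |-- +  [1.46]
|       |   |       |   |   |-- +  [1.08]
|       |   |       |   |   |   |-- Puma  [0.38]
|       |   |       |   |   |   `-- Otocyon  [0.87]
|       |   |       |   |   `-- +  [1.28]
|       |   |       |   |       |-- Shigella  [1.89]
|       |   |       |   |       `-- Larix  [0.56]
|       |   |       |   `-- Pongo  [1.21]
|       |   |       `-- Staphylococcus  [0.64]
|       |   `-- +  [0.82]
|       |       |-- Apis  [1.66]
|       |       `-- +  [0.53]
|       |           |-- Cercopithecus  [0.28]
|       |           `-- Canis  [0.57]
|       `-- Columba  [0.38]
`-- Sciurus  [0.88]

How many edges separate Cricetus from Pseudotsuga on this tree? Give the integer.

6

The MRCA of Cricetus and Pseudotsuga is the node subtending ((Cricetus,Glossina),(Hordeum,((Oryzias,Taxidea),(Alnus,Pseudotsuga),Anopheles))).
From Cricetus up to that node: 2 branches. From Pseudotsuga up to the same node: 4 branches. Total: 2 + 4 = 6.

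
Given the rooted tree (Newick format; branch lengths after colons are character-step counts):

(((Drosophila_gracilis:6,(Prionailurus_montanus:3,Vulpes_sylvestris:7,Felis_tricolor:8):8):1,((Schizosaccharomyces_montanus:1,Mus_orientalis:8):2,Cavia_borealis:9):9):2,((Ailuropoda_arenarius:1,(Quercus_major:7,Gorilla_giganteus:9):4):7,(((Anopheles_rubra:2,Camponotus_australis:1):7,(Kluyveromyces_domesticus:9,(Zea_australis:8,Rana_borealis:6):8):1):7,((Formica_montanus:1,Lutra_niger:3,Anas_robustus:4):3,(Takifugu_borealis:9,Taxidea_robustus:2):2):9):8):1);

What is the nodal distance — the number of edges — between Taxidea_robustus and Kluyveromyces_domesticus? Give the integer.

The MRCA of Taxidea_robustus and Kluyveromyces_domesticus is the node subtending (((Anopheles_rubra,Camponotus_australis),(Kluyveromyces_domesticus,(Zea_australis,Rana_borealis))),((Formica_montanus,Lutra_niger,Anas_robustus),(Takifugu_borealis,Taxidea_robustus))).
From Taxidea_robustus up to that node: 3 branches. From Kluyveromyces_domesticus up to the same node: 3 branches. Total: 3 + 3 = 6.

6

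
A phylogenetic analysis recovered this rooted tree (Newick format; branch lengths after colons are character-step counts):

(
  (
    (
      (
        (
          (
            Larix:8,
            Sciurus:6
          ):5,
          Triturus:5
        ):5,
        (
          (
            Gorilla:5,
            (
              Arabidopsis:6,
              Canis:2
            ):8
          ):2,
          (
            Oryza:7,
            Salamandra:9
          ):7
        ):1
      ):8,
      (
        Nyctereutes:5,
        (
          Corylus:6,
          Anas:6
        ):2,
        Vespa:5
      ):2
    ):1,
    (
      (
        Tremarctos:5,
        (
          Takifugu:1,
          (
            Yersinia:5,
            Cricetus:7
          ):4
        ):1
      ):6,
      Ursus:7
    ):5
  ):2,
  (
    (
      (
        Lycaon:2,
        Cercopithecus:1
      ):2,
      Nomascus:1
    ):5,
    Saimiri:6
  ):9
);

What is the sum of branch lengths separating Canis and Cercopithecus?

41

The path runs Canis → … → MRCA → … → Cercopithecus; the MRCA is the root of the tree.
Branch lengths along that path: 2 + 8 + 2 + 1 + 8 + 1 + 2 + 9 + 5 + 2 + 1 = 41.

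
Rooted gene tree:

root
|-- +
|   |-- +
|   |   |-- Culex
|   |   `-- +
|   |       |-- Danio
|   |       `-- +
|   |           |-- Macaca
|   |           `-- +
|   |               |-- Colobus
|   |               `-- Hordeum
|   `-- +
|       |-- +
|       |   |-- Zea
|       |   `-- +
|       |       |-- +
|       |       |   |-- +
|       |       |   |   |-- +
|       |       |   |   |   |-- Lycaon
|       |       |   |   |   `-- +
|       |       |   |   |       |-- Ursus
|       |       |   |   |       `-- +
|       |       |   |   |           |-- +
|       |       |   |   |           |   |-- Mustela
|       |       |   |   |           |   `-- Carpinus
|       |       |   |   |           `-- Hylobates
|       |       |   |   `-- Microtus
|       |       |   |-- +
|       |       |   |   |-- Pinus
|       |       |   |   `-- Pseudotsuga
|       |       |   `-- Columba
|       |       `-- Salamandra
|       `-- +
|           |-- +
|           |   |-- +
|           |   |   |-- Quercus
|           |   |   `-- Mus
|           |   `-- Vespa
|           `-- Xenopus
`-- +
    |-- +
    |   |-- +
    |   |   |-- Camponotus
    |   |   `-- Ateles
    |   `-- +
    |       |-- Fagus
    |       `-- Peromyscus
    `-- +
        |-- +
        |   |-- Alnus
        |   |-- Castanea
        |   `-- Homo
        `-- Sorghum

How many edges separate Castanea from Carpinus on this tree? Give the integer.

15

The MRCA of Castanea and Carpinus is the root of the tree.
From Castanea up to that node: 4 branches. From Carpinus up to the same node: 11 branches. Total: 4 + 11 = 15.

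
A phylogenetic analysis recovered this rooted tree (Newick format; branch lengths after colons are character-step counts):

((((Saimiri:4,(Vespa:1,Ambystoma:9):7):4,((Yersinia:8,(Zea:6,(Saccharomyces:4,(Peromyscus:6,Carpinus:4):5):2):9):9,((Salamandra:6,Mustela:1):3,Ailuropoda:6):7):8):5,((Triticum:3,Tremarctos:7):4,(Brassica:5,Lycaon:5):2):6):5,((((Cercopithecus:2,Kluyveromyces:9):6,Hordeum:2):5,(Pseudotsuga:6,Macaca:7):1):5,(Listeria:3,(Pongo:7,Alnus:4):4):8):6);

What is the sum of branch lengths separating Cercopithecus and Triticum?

The path runs Cercopithecus → … → MRCA → … → Triticum; the MRCA is the root of the tree.
Branch lengths along that path: 2 + 6 + 5 + 5 + 6 + 5 + 6 + 4 + 3 = 42.

42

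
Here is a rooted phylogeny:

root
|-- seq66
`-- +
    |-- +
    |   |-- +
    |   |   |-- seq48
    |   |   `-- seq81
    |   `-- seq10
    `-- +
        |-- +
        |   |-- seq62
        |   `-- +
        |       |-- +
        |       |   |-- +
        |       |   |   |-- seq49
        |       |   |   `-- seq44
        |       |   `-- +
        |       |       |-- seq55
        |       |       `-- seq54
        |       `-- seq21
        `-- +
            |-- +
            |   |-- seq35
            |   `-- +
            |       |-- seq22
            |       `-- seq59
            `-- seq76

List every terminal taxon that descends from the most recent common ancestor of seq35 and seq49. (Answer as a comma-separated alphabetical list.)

Tracing seq35: it sits inside (seq35,(seq22,seq59)).
Tracing seq49: it sits inside (seq49,seq44).
The smallest clade enclosing both is ((seq62,(((seq49,seq44),(seq55,seq54)),seq21)),((seq35,(seq22,seq59)),seq76)); the answer is its 10 terminal taxa in alphabetical order.

seq21, seq22, seq35, seq44, seq49, seq54, seq55, seq59, seq62, seq76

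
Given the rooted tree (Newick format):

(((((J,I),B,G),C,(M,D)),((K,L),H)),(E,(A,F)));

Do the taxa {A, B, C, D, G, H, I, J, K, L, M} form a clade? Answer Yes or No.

The MRCA of the listed taxa is the root, so the smallest clade containing them is the whole tree.
That clade also contains E, F, which are not in the proposed group, so the group is not monophyletic.

No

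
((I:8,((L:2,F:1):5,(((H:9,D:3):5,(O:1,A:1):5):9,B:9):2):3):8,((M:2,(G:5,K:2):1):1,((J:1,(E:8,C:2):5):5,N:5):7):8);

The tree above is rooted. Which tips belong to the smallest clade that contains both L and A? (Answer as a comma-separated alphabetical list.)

A, B, D, F, H, L, O

Tracing L: it sits inside (L,F).
Tracing A: it sits inside (O,A).
The smallest clade enclosing both is ((L,F),(((H,D),(O,A)),B)); the answer is its 7 terminal taxa in alphabetical order.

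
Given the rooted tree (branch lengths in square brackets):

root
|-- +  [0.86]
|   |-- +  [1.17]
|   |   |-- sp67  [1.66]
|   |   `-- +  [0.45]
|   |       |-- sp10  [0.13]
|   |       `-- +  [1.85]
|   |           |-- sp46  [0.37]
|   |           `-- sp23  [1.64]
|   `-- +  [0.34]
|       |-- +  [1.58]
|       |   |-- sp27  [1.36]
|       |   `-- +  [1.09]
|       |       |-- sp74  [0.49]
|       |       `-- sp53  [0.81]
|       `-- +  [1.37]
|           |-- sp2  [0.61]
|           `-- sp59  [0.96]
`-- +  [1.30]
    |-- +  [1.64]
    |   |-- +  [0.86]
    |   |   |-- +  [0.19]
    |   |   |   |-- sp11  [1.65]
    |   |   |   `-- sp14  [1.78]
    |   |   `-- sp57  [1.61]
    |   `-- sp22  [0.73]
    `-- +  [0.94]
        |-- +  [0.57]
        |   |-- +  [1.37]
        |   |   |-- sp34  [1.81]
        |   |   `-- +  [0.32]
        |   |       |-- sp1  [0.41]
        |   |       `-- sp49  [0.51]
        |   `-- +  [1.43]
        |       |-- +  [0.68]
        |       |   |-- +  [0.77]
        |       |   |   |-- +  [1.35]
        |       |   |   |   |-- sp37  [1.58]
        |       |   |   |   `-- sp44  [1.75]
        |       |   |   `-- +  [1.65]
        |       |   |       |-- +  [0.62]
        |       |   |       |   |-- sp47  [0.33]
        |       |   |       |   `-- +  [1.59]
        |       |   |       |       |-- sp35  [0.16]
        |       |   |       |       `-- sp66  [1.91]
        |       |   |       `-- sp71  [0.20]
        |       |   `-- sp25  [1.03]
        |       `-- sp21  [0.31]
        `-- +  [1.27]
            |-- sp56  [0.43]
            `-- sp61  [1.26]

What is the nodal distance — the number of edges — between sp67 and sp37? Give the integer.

11

The MRCA of sp67 and sp37 is the root of the tree.
From sp67 up to that node: 3 branches. From sp37 up to the same node: 8 branches. Total: 3 + 8 = 11.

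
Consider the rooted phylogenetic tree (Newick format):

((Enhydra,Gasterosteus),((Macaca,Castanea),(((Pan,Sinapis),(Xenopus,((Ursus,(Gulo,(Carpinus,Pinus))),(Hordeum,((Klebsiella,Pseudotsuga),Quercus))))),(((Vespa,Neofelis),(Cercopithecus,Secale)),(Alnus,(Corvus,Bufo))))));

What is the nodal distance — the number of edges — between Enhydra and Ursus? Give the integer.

9

The MRCA of Enhydra and Ursus is the root of the tree.
From Enhydra up to that node: 2 branches. From Ursus up to the same node: 7 branches. Total: 2 + 7 = 9.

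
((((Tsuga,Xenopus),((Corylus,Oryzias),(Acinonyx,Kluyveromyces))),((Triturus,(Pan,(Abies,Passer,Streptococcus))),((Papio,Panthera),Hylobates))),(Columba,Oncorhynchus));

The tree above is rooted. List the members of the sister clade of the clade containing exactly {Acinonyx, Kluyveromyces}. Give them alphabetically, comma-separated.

The clade containing exactly {Acinonyx, Kluyveromyces} attaches to the tree at the node subtending ((Corylus,Oryzias),(Acinonyx,Kluyveromyces)).
The other lineage descending from that same node — the sister group — is (Corylus,Oryzias); its 2 tips in alphabetical order are the answer.

Corylus, Oryzias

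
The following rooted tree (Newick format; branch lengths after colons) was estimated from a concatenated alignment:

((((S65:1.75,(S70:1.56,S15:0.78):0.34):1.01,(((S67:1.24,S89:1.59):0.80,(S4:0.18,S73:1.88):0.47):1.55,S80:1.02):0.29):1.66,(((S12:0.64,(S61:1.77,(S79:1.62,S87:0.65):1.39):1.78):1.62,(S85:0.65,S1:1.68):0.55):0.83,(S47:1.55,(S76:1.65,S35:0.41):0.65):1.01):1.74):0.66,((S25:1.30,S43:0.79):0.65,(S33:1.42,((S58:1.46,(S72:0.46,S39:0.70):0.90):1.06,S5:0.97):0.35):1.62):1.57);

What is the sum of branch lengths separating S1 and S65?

9.22

The path runs S1 → … → MRCA → … → S65; the MRCA is the node subtending (((S65,(S70,S15)),(((S67,S89),(S4,S73)),S80)),(((S12,(S61,(S79,S87))),(S85,S1)),(S47,(S76,S35)))).
Branch lengths along that path: 1.68 + 0.55 + 0.83 + 1.74 + 1.66 + 1.01 + 1.75 = 9.22.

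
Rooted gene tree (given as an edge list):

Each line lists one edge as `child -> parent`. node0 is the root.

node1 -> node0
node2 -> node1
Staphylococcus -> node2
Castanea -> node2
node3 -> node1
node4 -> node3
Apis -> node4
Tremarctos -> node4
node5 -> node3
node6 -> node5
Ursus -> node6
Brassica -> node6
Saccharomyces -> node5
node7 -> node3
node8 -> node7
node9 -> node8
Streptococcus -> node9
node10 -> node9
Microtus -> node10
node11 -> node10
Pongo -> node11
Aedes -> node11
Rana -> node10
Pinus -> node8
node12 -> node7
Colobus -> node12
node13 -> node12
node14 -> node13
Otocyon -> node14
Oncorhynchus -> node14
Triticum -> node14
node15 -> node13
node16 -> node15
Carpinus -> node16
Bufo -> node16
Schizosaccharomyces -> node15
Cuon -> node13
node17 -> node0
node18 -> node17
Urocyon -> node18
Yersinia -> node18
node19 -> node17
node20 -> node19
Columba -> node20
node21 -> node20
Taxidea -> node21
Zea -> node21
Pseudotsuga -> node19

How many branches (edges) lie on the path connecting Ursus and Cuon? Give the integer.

7

The MRCA of Ursus and Cuon is the node subtending ((Apis,Tremarctos),((Ursus,Brassica),Saccharomyces),(((Streptococcus,(Microtus,(Pongo,Aedes),Rana)),Pinus),(Colobus,((Otocyon,Oncorhynchus,Triticum),((Carpinus,Bufo),Schizosaccharomyces),Cuon)))).
From Ursus up to that node: 3 branches. From Cuon up to the same node: 4 branches. Total: 3 + 4 = 7.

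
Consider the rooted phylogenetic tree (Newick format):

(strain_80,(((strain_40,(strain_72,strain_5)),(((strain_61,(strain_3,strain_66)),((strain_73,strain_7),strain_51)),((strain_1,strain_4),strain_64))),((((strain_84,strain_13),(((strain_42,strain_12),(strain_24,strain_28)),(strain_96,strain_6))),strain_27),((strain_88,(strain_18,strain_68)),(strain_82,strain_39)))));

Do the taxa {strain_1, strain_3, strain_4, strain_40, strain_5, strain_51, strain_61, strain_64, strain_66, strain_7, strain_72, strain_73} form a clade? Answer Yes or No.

The most recent common ancestor of these taxa subtends ((strain_40,(strain_72,strain_5)),(((strain_61,(strain_3,strain_66)),((strain_73,strain_7),strain_51)),((strain_1,strain_4),strain_64))).
That clade has exactly 12 tips — every listed taxon and nothing else — so the group is monophyletic.

Yes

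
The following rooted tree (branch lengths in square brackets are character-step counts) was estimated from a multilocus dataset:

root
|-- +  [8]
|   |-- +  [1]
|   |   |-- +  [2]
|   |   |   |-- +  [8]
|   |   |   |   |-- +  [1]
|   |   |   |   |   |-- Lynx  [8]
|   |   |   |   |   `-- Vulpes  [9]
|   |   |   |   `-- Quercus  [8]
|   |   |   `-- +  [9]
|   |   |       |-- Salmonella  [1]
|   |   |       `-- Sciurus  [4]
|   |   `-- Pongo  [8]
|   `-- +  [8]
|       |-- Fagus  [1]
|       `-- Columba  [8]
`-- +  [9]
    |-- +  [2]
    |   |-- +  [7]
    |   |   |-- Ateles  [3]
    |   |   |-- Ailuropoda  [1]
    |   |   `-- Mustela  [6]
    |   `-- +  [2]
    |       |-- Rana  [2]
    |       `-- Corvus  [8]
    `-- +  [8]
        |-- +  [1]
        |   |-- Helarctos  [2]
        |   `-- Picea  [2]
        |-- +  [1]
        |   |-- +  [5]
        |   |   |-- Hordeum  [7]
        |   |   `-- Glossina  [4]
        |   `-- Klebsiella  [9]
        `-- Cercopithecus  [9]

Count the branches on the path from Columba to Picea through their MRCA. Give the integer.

7

The MRCA of Columba and Picea is the root of the tree.
From Columba up to that node: 3 branches. From Picea up to the same node: 4 branches. Total: 3 + 4 = 7.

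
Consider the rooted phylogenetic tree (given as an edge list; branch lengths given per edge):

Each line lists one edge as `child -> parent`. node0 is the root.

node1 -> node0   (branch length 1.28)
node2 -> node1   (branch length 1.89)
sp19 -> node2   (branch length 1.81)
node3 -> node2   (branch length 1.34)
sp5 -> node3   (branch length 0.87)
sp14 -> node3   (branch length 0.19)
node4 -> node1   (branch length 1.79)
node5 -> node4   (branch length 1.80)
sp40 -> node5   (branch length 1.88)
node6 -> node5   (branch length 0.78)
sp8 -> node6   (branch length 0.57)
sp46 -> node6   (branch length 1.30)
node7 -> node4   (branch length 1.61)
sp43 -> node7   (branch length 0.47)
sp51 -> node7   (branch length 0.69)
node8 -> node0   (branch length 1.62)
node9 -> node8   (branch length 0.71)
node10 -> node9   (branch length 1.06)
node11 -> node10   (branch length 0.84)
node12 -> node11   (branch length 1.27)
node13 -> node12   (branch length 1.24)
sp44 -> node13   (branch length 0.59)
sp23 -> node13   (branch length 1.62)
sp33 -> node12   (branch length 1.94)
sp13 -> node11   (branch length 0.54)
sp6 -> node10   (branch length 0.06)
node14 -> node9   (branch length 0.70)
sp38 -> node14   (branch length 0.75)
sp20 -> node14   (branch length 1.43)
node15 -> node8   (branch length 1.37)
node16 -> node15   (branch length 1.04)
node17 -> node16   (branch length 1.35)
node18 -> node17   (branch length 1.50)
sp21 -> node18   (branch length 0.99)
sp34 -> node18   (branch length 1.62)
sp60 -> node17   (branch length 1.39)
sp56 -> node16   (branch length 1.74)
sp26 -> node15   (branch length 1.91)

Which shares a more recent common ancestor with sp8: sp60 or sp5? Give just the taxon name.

The MRCA of sp8 and sp5 subtends ((sp19,(sp5,sp14)),((sp40,(sp8,sp46)),(sp43,sp51))) (8 taxa).
The MRCA of sp8 and sp60 is the root, subtending the entire tree (20 taxa).
The first is nested inside the second, so sp8 shares a more recent common ancestor with sp5.

sp5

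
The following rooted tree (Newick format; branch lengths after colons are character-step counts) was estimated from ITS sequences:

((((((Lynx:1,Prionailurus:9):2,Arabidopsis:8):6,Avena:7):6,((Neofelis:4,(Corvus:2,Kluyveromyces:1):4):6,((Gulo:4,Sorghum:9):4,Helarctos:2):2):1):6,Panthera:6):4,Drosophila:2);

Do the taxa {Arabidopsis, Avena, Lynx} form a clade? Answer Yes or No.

The MRCA of the listed taxa subtends (((Lynx,Prionailurus),Arabidopsis),Avena).
That clade also contains Prionailurus, which is not in the proposed group, so the group is not monophyletic.

No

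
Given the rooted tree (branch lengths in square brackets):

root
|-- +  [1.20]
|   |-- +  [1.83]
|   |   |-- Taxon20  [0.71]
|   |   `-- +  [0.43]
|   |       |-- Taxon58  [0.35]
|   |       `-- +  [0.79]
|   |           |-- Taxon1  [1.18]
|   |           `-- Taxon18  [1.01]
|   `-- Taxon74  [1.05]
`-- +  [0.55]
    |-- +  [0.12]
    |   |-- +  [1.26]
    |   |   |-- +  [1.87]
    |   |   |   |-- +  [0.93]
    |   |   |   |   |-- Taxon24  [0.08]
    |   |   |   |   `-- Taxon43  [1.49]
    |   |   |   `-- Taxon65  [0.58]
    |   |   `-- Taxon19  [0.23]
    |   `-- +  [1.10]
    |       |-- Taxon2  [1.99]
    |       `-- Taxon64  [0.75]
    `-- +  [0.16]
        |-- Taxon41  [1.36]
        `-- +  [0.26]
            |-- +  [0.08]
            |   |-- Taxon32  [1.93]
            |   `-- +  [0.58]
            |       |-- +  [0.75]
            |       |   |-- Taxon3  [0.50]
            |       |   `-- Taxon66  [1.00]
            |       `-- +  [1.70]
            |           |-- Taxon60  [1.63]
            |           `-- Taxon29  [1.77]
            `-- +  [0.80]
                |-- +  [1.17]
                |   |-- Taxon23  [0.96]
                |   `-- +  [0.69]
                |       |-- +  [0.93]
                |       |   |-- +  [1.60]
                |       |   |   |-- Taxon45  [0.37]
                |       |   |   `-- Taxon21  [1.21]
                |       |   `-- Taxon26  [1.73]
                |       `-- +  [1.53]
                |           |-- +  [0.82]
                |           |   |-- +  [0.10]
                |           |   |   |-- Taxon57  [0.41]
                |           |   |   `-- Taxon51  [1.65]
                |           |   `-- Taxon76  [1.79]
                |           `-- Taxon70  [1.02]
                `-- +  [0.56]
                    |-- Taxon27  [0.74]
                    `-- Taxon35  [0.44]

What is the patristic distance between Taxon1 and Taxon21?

12.80

The path runs Taxon1 → … → MRCA → … → Taxon21; the MRCA is the root of the tree.
Branch lengths along that path: 1.18 + 0.79 + 0.43 + 1.83 + 1.20 + 0.55 + 0.16 + 0.26 + 0.80 + 1.17 + 0.69 + 0.93 + 1.60 + 1.21 = 12.80.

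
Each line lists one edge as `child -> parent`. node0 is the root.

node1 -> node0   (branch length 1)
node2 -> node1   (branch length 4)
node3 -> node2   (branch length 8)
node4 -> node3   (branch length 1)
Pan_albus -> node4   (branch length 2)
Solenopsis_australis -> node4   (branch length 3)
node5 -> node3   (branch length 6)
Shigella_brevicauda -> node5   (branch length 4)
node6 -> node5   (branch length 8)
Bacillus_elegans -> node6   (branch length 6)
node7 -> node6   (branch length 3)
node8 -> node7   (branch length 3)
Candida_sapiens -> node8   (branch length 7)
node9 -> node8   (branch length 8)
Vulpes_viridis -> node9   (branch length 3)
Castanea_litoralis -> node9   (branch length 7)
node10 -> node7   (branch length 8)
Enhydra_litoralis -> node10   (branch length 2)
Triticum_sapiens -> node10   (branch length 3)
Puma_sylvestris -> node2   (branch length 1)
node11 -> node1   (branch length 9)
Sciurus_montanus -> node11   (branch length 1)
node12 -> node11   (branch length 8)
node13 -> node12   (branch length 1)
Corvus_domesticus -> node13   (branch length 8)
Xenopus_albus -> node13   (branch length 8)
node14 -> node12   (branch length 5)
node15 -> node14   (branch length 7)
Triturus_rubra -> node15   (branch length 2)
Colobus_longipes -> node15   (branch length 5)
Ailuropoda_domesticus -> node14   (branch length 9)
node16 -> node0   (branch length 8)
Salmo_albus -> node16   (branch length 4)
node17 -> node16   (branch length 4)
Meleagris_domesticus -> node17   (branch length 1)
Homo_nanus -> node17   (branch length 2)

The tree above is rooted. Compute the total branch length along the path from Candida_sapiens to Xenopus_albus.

65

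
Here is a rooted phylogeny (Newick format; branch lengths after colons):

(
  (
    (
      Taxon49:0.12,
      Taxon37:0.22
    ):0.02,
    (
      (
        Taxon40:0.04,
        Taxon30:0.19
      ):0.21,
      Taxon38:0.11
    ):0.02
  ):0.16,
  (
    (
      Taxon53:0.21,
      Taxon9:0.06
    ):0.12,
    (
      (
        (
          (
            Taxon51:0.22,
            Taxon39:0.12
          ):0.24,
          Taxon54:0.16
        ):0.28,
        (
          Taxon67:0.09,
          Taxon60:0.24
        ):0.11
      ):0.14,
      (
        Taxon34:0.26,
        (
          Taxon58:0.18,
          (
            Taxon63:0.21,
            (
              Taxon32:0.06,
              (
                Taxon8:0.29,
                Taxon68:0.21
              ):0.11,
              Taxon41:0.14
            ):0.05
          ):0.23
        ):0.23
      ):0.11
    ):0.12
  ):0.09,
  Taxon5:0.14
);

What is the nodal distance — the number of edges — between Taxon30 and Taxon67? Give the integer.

9

The MRCA of Taxon30 and Taxon67 is the root of the tree.
From Taxon30 up to that node: 4 branches. From Taxon67 up to the same node: 5 branches. Total: 4 + 5 = 9.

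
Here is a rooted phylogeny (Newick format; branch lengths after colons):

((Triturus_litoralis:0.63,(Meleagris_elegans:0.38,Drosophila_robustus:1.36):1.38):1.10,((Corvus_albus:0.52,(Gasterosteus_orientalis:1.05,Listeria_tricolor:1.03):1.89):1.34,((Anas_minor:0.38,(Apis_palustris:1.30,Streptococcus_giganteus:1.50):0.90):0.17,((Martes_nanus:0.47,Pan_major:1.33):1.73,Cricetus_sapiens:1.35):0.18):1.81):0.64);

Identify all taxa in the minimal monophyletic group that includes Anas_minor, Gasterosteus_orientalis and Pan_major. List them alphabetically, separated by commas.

Tracing Anas_minor: it sits inside (Anas_minor,(Apis_palustris,Streptococcus_giganteus)).
Tracing Gasterosteus_orientalis: it sits inside (Gasterosteus_orientalis,Listeria_tricolor).
Tracing Pan_major: it sits inside (Martes_nanus,Pan_major).
The smallest clade enclosing all 3 is ((Corvus_albus,(Gasterosteus_orientalis,Listeria_tricolor)),((Anas_minor,(Apis_palustris,Streptococcus_giganteus)),((Martes_nanus,Pan_major),Cricetus_sapiens))); the answer is its 9 terminal taxa in alphabetical order.

Anas_minor, Apis_palustris, Corvus_albus, Cricetus_sapiens, Gasterosteus_orientalis, Listeria_tricolor, Martes_nanus, Pan_major, Streptococcus_giganteus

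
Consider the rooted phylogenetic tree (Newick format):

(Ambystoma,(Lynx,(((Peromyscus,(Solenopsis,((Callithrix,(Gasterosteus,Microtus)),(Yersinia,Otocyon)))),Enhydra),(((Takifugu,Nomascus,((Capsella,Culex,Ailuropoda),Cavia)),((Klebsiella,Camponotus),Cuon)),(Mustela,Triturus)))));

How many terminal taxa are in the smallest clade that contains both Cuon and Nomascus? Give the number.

9

The MRCA of Cuon and Nomascus is the node subtending ((Takifugu,Nomascus,((Capsella,Culex,Ailuropoda),Cavia)),((Klebsiella,Camponotus),Cuon)).
That clade contains 9 terminal taxa: Ailuropoda, Camponotus, Capsella, Cavia, Culex, Cuon, Klebsiella, Nomascus, Takifugu.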